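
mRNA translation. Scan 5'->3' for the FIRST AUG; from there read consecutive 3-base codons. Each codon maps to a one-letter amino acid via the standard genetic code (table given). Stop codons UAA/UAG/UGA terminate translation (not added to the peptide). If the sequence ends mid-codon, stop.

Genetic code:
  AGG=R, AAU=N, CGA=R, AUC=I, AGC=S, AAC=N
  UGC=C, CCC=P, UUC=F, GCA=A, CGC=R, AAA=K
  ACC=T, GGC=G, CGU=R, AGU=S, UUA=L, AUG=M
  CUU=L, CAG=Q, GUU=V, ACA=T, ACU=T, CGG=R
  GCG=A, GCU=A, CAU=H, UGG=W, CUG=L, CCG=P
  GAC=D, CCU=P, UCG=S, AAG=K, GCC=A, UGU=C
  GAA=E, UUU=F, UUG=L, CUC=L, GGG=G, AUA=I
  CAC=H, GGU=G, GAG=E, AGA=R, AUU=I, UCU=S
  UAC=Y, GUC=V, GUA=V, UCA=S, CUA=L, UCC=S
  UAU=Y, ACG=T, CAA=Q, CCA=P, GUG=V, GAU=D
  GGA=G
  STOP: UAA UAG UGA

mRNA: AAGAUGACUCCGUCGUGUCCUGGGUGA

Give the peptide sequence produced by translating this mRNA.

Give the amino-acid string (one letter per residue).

Answer: MTPSCPG

Derivation:
start AUG at pos 3
pos 3: AUG -> M; peptide=M
pos 6: ACU -> T; peptide=MT
pos 9: CCG -> P; peptide=MTP
pos 12: UCG -> S; peptide=MTPS
pos 15: UGU -> C; peptide=MTPSC
pos 18: CCU -> P; peptide=MTPSCP
pos 21: GGG -> G; peptide=MTPSCPG
pos 24: UGA -> STOP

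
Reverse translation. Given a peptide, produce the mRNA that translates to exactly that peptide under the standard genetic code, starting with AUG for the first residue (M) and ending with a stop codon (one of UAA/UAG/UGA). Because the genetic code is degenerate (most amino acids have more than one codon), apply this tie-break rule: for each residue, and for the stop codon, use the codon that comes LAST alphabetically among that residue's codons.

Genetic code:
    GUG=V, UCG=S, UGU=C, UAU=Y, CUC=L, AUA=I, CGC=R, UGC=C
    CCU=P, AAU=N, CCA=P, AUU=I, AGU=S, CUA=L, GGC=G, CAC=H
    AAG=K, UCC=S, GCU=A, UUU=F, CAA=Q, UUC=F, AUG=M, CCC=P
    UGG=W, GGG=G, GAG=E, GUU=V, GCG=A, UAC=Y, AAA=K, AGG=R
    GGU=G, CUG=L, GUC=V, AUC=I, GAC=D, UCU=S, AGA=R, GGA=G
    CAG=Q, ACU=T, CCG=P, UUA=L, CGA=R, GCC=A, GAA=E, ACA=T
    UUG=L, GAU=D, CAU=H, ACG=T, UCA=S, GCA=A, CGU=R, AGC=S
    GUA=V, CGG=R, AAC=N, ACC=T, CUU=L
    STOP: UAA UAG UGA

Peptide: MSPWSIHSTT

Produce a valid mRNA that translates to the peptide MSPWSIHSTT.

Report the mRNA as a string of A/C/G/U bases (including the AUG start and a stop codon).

Answer: mRNA: AUGUCUCCUUGGUCUAUUCAUUCUACUACUUGA

Derivation:
residue 1: M -> AUG (start codon)
residue 2: S codons sorted = AGC,AGU,UCA,UCC,UCG,UCU -> pick last = UCU
residue 3: P codons sorted = CCA,CCC,CCG,CCU -> pick last = CCU
residue 4: W -> UGG (only codon)
residue 5: S codons sorted = AGC,AGU,UCA,UCC,UCG,UCU -> pick last = UCU
residue 6: I codons sorted = AUA,AUC,AUU -> pick last = AUU
residue 7: H codons sorted = CAC,CAU -> pick last = CAU
residue 8: S codons sorted = AGC,AGU,UCA,UCC,UCG,UCU -> pick last = UCU
residue 9: T codons sorted = ACA,ACC,ACG,ACU -> pick last = ACU
residue 10: T codons sorted = ACA,ACC,ACG,ACU -> pick last = ACU
terminator: stop codons sorted = UAA,UAG,UGA -> pick last = UGA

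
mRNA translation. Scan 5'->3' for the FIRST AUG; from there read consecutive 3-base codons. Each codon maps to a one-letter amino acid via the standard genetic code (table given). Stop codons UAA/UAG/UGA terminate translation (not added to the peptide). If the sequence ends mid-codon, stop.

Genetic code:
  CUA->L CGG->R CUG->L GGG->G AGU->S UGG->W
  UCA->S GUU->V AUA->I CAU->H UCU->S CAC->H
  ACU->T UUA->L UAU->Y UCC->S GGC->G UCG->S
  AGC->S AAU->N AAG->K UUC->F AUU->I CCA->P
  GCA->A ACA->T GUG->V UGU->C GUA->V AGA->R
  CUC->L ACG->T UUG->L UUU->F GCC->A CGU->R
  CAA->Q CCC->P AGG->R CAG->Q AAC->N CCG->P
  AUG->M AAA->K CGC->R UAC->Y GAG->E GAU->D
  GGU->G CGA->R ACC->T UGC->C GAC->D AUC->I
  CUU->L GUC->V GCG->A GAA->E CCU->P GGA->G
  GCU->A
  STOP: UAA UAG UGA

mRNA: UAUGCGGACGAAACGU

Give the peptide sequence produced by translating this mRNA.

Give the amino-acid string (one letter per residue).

Answer: MRTKR

Derivation:
start AUG at pos 1
pos 1: AUG -> M; peptide=M
pos 4: CGG -> R; peptide=MR
pos 7: ACG -> T; peptide=MRT
pos 10: AAA -> K; peptide=MRTK
pos 13: CGU -> R; peptide=MRTKR
pos 16: only 0 nt remain (<3), stop (end of mRNA)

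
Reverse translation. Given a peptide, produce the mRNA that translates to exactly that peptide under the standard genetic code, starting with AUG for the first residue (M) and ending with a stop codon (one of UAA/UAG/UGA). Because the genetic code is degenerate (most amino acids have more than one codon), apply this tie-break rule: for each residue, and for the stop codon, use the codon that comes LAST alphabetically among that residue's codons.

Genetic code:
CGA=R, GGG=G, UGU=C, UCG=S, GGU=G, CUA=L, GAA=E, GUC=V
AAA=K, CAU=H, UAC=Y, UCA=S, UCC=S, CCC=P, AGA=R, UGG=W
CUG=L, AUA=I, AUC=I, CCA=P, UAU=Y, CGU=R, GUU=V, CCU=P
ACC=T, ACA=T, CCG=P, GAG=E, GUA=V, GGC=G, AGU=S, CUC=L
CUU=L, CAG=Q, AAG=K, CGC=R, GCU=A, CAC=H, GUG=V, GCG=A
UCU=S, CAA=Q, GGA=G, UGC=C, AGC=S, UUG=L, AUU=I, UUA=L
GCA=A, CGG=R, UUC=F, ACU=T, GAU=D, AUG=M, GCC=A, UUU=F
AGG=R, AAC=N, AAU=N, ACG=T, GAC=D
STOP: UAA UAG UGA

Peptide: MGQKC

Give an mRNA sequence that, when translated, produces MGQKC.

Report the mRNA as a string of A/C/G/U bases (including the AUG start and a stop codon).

residue 1: M -> AUG (start codon)
residue 2: G codons sorted = GGA,GGC,GGG,GGU -> pick last = GGU
residue 3: Q codons sorted = CAA,CAG -> pick last = CAG
residue 4: K codons sorted = AAA,AAG -> pick last = AAG
residue 5: C codons sorted = UGC,UGU -> pick last = UGU
terminator: stop codons sorted = UAA,UAG,UGA -> pick last = UGA

Answer: mRNA: AUGGGUCAGAAGUGUUGA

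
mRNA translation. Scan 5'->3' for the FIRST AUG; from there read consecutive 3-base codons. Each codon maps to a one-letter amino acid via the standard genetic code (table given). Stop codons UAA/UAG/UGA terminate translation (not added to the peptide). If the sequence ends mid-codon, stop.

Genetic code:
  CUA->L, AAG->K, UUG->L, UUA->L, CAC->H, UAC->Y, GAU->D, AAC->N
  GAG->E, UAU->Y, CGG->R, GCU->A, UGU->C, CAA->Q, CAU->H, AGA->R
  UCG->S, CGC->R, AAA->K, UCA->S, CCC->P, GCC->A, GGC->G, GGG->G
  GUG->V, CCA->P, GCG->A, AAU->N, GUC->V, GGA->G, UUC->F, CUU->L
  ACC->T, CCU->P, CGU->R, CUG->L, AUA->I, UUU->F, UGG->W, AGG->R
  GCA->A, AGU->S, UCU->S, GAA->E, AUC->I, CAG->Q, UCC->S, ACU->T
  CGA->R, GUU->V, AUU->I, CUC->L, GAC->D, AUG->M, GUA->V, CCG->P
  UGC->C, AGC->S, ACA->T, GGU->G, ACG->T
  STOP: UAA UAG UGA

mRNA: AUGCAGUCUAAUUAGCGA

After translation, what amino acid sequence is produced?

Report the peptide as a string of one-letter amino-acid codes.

Answer: MQSN

Derivation:
start AUG at pos 0
pos 0: AUG -> M; peptide=M
pos 3: CAG -> Q; peptide=MQ
pos 6: UCU -> S; peptide=MQS
pos 9: AAU -> N; peptide=MQSN
pos 12: UAG -> STOP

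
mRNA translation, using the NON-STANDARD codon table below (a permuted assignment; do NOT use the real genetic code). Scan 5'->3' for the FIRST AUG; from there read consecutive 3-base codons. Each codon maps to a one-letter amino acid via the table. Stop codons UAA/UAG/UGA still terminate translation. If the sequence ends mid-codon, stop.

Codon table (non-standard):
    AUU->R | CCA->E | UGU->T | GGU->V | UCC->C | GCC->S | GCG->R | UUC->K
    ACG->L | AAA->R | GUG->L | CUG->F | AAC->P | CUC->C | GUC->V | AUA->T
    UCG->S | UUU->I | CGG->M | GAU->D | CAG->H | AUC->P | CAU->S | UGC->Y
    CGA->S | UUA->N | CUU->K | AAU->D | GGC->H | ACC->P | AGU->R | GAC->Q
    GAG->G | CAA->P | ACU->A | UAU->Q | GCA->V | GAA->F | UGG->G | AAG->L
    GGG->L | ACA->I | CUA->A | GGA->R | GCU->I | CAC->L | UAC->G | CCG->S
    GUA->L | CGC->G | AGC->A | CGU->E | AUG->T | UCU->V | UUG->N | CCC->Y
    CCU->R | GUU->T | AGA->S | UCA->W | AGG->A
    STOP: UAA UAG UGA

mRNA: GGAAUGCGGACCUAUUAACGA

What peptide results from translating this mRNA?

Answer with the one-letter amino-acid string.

Answer: TMPQ

Derivation:
start AUG at pos 3
pos 3: AUG -> T; peptide=T
pos 6: CGG -> M; peptide=TM
pos 9: ACC -> P; peptide=TMP
pos 12: UAU -> Q; peptide=TMPQ
pos 15: UAA -> STOP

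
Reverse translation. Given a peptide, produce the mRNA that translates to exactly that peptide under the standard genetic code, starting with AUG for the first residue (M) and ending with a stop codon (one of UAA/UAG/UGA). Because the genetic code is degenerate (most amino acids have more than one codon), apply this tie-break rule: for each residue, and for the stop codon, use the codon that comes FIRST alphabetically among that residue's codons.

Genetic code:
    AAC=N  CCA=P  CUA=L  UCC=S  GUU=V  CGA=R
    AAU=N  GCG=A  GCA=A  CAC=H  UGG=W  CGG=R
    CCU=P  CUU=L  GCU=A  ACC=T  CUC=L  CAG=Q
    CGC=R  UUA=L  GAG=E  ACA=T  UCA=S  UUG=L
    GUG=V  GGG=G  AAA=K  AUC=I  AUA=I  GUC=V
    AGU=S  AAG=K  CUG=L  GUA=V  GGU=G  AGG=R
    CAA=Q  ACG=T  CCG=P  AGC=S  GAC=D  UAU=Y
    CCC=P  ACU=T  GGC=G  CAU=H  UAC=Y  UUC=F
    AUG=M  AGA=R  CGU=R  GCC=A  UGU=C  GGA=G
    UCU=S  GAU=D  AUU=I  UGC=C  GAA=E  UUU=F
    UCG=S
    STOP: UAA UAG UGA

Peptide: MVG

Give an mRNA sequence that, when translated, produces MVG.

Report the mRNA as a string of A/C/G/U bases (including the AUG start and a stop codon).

Answer: mRNA: AUGGUAGGAUAA

Derivation:
residue 1: M -> AUG (start codon)
residue 2: V codons sorted = GUA,GUC,GUG,GUU -> pick first = GUA
residue 3: G codons sorted = GGA,GGC,GGG,GGU -> pick first = GGA
terminator: stop codons sorted = UAA,UAG,UGA -> pick first = UAA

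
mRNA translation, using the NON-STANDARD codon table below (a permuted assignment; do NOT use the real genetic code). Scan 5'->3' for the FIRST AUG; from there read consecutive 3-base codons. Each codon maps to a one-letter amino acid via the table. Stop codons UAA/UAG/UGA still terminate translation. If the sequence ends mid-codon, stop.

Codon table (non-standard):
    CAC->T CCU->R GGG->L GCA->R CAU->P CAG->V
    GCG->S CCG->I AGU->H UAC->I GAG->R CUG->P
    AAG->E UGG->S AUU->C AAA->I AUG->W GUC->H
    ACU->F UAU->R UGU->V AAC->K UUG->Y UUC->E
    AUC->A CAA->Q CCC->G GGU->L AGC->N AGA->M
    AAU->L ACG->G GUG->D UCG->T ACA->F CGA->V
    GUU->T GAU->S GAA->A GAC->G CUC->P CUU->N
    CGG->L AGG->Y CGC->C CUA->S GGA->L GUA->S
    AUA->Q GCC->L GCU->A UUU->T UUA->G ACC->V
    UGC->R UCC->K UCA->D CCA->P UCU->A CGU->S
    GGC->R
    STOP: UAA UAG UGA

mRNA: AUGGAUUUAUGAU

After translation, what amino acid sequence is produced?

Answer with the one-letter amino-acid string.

start AUG at pos 0
pos 0: AUG -> W; peptide=W
pos 3: GAU -> S; peptide=WS
pos 6: UUA -> G; peptide=WSG
pos 9: UGA -> STOP

Answer: WSG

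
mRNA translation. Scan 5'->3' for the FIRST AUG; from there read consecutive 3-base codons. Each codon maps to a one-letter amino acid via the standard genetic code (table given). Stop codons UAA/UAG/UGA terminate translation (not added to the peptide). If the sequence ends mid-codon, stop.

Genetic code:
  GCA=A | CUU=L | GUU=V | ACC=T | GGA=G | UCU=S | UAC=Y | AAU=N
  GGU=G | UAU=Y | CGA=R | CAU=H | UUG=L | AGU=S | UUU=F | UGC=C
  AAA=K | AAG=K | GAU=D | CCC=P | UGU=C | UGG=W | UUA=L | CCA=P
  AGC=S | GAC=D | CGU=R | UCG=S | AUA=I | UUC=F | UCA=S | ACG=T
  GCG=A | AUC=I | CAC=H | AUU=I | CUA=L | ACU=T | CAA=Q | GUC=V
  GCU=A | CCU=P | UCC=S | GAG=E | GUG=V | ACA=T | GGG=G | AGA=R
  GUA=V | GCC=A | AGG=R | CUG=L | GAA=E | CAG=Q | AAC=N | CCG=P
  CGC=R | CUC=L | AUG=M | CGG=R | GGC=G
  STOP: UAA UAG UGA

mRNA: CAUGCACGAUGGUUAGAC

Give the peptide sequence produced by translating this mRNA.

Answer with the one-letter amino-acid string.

start AUG at pos 1
pos 1: AUG -> M; peptide=M
pos 4: CAC -> H; peptide=MH
pos 7: GAU -> D; peptide=MHD
pos 10: GGU -> G; peptide=MHDG
pos 13: UAG -> STOP

Answer: MHDG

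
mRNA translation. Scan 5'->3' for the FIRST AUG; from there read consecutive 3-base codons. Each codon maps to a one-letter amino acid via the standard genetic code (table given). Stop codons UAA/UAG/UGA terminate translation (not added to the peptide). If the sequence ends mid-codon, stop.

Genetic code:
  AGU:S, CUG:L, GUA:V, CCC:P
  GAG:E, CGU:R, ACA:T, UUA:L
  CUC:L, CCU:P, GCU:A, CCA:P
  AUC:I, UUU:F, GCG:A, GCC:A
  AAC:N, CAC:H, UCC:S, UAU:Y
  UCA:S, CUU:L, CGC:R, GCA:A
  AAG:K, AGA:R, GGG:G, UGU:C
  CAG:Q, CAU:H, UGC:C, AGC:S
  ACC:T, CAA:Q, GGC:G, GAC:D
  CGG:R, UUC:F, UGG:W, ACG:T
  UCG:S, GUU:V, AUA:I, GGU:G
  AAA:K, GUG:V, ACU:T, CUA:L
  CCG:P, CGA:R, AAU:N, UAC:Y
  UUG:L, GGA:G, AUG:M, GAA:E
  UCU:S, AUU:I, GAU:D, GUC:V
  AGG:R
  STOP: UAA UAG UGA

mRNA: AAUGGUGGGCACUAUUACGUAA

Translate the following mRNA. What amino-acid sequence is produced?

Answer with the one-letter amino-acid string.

Answer: MVGTIT

Derivation:
start AUG at pos 1
pos 1: AUG -> M; peptide=M
pos 4: GUG -> V; peptide=MV
pos 7: GGC -> G; peptide=MVG
pos 10: ACU -> T; peptide=MVGT
pos 13: AUU -> I; peptide=MVGTI
pos 16: ACG -> T; peptide=MVGTIT
pos 19: UAA -> STOP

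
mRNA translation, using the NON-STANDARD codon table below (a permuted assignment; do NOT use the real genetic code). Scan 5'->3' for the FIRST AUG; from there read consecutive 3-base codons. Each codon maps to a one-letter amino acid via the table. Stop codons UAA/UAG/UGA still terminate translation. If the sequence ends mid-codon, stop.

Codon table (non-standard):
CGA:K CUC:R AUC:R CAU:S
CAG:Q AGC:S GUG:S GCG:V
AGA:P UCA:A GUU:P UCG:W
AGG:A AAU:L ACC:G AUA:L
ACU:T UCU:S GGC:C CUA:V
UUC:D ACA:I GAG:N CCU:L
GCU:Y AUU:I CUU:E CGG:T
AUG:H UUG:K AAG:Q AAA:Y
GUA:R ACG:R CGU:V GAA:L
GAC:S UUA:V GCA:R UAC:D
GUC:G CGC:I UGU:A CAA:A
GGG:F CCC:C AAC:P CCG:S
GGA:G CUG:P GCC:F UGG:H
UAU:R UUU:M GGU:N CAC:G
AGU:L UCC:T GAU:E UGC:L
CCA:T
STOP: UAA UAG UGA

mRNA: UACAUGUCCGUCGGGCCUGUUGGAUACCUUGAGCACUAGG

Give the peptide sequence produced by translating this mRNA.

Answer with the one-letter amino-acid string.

start AUG at pos 3
pos 3: AUG -> H; peptide=H
pos 6: UCC -> T; peptide=HT
pos 9: GUC -> G; peptide=HTG
pos 12: GGG -> F; peptide=HTGF
pos 15: CCU -> L; peptide=HTGFL
pos 18: GUU -> P; peptide=HTGFLP
pos 21: GGA -> G; peptide=HTGFLPG
pos 24: UAC -> D; peptide=HTGFLPGD
pos 27: CUU -> E; peptide=HTGFLPGDE
pos 30: GAG -> N; peptide=HTGFLPGDEN
pos 33: CAC -> G; peptide=HTGFLPGDENG
pos 36: UAG -> STOP

Answer: HTGFLPGDENG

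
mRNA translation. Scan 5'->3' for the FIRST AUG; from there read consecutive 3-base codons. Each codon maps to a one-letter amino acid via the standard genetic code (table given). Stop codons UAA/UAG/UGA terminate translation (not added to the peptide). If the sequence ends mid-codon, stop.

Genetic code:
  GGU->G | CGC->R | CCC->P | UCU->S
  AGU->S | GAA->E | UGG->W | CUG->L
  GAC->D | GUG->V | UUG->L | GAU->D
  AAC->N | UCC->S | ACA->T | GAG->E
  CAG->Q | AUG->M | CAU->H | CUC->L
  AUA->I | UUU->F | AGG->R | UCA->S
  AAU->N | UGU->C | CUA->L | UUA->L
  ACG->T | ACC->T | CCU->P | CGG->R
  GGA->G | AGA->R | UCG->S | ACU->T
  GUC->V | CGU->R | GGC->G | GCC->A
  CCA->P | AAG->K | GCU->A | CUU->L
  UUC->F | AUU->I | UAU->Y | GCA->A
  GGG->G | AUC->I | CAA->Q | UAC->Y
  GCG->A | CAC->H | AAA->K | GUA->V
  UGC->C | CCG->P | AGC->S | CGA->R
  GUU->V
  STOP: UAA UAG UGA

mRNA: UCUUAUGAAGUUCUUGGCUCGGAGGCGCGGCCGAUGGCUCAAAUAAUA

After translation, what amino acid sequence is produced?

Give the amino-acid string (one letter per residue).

Answer: MKFLARRRGRWLK

Derivation:
start AUG at pos 4
pos 4: AUG -> M; peptide=M
pos 7: AAG -> K; peptide=MK
pos 10: UUC -> F; peptide=MKF
pos 13: UUG -> L; peptide=MKFL
pos 16: GCU -> A; peptide=MKFLA
pos 19: CGG -> R; peptide=MKFLAR
pos 22: AGG -> R; peptide=MKFLARR
pos 25: CGC -> R; peptide=MKFLARRR
pos 28: GGC -> G; peptide=MKFLARRRG
pos 31: CGA -> R; peptide=MKFLARRRGR
pos 34: UGG -> W; peptide=MKFLARRRGRW
pos 37: CUC -> L; peptide=MKFLARRRGRWL
pos 40: AAA -> K; peptide=MKFLARRRGRWLK
pos 43: UAA -> STOP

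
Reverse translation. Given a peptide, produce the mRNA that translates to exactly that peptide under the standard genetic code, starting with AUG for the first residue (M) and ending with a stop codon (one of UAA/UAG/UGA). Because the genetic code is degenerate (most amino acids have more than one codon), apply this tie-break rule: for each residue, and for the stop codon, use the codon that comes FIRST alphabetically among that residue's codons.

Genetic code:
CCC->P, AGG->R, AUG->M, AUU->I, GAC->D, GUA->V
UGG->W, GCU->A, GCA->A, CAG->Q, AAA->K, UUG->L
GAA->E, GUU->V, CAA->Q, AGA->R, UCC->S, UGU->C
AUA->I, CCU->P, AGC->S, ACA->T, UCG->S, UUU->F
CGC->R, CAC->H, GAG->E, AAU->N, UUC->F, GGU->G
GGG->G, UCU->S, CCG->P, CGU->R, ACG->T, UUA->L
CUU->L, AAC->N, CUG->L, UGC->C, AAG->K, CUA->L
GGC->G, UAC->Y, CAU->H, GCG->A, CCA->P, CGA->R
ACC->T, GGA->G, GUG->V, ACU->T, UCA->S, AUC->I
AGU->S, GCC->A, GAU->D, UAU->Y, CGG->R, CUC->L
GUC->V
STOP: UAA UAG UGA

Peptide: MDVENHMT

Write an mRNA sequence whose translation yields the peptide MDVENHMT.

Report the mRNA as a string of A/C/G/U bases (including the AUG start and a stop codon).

Answer: mRNA: AUGGACGUAGAAAACCACAUGACAUAA

Derivation:
residue 1: M -> AUG (start codon)
residue 2: D codons sorted = GAC,GAU -> pick first = GAC
residue 3: V codons sorted = GUA,GUC,GUG,GUU -> pick first = GUA
residue 4: E codons sorted = GAA,GAG -> pick first = GAA
residue 5: N codons sorted = AAC,AAU -> pick first = AAC
residue 6: H codons sorted = CAC,CAU -> pick first = CAC
residue 7: M -> AUG (only codon)
residue 8: T codons sorted = ACA,ACC,ACG,ACU -> pick first = ACA
terminator: stop codons sorted = UAA,UAG,UGA -> pick first = UAA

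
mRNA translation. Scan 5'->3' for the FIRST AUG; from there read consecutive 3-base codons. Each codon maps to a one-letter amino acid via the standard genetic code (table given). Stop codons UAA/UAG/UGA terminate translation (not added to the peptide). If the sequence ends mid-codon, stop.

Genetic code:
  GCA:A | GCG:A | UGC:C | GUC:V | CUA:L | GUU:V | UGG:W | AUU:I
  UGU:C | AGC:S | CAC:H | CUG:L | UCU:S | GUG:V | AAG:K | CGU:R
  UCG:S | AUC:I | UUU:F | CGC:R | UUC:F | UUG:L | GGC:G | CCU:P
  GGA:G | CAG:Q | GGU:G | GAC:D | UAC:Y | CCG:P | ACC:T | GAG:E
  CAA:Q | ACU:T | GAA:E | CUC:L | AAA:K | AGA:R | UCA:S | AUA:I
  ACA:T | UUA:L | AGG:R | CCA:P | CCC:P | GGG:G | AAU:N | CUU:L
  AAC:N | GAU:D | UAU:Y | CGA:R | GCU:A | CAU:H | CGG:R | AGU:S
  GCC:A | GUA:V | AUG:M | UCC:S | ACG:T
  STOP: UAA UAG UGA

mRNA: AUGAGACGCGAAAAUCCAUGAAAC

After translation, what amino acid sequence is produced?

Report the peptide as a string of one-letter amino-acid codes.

Answer: MRRENP

Derivation:
start AUG at pos 0
pos 0: AUG -> M; peptide=M
pos 3: AGA -> R; peptide=MR
pos 6: CGC -> R; peptide=MRR
pos 9: GAA -> E; peptide=MRRE
pos 12: AAU -> N; peptide=MRREN
pos 15: CCA -> P; peptide=MRRENP
pos 18: UGA -> STOP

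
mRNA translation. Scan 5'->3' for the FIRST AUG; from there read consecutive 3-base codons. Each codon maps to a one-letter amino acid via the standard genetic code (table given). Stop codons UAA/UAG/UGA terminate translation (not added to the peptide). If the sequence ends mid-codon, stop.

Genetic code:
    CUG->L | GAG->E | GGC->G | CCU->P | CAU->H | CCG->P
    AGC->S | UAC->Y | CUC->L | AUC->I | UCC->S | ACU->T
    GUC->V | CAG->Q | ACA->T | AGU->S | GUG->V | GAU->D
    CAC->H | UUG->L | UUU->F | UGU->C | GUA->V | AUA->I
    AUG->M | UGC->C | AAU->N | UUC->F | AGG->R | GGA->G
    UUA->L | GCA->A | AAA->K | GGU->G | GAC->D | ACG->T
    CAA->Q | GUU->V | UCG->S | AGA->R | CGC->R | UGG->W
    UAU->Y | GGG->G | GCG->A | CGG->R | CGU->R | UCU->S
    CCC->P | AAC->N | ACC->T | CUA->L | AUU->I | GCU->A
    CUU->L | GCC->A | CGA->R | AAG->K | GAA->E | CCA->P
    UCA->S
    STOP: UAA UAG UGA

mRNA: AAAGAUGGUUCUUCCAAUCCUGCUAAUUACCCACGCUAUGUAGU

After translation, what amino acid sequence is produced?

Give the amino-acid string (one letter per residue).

start AUG at pos 4
pos 4: AUG -> M; peptide=M
pos 7: GUU -> V; peptide=MV
pos 10: CUU -> L; peptide=MVL
pos 13: CCA -> P; peptide=MVLP
pos 16: AUC -> I; peptide=MVLPI
pos 19: CUG -> L; peptide=MVLPIL
pos 22: CUA -> L; peptide=MVLPILL
pos 25: AUU -> I; peptide=MVLPILLI
pos 28: ACC -> T; peptide=MVLPILLIT
pos 31: CAC -> H; peptide=MVLPILLITH
pos 34: GCU -> A; peptide=MVLPILLITHA
pos 37: AUG -> M; peptide=MVLPILLITHAM
pos 40: UAG -> STOP

Answer: MVLPILLITHAM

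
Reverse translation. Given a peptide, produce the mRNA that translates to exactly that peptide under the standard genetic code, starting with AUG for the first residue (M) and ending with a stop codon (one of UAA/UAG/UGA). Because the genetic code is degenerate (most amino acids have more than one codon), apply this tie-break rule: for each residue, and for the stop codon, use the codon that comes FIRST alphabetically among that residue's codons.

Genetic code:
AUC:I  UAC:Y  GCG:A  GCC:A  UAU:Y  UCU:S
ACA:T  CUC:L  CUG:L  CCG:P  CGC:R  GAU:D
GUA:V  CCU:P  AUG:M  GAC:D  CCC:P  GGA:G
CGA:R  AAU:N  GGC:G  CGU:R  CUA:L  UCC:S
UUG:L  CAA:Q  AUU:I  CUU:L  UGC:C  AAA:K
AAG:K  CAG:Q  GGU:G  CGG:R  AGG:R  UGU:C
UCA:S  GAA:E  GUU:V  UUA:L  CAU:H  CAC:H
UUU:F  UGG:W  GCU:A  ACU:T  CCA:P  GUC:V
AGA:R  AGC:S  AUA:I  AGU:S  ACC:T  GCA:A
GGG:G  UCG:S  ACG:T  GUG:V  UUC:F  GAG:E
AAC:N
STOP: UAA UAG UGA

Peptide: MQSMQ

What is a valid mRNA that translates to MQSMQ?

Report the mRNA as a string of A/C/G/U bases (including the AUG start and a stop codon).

Answer: mRNA: AUGCAAAGCAUGCAAUAA

Derivation:
residue 1: M -> AUG (start codon)
residue 2: Q codons sorted = CAA,CAG -> pick first = CAA
residue 3: S codons sorted = AGC,AGU,UCA,UCC,UCG,UCU -> pick first = AGC
residue 4: M -> AUG (only codon)
residue 5: Q codons sorted = CAA,CAG -> pick first = CAA
terminator: stop codons sorted = UAA,UAG,UGA -> pick first = UAA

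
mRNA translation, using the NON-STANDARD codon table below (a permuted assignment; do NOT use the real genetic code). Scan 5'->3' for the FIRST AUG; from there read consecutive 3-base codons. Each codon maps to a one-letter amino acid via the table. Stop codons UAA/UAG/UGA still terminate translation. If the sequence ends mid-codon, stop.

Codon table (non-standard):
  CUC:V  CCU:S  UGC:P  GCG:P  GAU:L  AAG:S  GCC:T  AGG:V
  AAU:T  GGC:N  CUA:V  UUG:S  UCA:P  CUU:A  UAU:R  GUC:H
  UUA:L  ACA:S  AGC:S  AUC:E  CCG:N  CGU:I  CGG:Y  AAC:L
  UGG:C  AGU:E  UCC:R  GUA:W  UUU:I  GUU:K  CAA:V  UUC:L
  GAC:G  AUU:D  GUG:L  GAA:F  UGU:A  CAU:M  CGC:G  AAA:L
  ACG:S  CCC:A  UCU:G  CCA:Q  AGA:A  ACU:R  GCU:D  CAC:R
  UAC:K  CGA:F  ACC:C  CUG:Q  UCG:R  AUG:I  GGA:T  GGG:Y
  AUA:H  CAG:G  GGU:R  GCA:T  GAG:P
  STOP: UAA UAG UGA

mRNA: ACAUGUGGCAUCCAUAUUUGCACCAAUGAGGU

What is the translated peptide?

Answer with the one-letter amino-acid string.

start AUG at pos 2
pos 2: AUG -> I; peptide=I
pos 5: UGG -> C; peptide=IC
pos 8: CAU -> M; peptide=ICM
pos 11: CCA -> Q; peptide=ICMQ
pos 14: UAU -> R; peptide=ICMQR
pos 17: UUG -> S; peptide=ICMQRS
pos 20: CAC -> R; peptide=ICMQRSR
pos 23: CAA -> V; peptide=ICMQRSRV
pos 26: UGA -> STOP

Answer: ICMQRSRV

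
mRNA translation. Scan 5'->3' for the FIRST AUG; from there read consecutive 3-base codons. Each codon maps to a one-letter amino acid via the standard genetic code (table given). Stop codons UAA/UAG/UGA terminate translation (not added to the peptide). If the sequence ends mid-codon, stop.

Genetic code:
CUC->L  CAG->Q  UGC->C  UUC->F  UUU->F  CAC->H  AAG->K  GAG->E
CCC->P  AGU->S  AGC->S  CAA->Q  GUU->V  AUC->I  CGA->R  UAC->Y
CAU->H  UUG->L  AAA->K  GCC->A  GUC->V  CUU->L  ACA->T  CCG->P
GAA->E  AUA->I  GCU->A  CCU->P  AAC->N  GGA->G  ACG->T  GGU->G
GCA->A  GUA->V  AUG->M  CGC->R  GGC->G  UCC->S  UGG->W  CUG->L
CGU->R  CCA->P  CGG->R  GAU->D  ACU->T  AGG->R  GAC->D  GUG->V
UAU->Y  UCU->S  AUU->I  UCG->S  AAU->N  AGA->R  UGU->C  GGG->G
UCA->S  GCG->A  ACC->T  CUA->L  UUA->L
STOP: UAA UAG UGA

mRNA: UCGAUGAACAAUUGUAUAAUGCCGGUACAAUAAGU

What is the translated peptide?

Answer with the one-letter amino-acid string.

start AUG at pos 3
pos 3: AUG -> M; peptide=M
pos 6: AAC -> N; peptide=MN
pos 9: AAU -> N; peptide=MNN
pos 12: UGU -> C; peptide=MNNC
pos 15: AUA -> I; peptide=MNNCI
pos 18: AUG -> M; peptide=MNNCIM
pos 21: CCG -> P; peptide=MNNCIMP
pos 24: GUA -> V; peptide=MNNCIMPV
pos 27: CAA -> Q; peptide=MNNCIMPVQ
pos 30: UAA -> STOP

Answer: MNNCIMPVQ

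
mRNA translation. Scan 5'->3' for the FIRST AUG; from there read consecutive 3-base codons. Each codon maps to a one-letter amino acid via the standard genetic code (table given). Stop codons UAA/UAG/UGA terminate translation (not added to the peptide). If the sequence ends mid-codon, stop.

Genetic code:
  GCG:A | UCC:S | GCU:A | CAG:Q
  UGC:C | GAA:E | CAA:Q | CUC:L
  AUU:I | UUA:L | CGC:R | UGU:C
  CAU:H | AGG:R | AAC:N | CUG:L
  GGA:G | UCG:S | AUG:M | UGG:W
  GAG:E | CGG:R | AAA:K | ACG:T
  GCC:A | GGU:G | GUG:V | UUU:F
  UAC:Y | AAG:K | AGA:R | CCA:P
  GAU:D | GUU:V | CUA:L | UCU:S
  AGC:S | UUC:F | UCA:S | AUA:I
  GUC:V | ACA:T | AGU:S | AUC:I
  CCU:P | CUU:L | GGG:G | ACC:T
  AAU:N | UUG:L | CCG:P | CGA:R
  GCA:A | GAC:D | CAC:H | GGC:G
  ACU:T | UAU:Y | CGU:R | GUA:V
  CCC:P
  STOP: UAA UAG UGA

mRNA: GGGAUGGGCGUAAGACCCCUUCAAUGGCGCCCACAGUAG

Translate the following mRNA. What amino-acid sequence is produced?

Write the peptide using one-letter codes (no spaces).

start AUG at pos 3
pos 3: AUG -> M; peptide=M
pos 6: GGC -> G; peptide=MG
pos 9: GUA -> V; peptide=MGV
pos 12: AGA -> R; peptide=MGVR
pos 15: CCC -> P; peptide=MGVRP
pos 18: CUU -> L; peptide=MGVRPL
pos 21: CAA -> Q; peptide=MGVRPLQ
pos 24: UGG -> W; peptide=MGVRPLQW
pos 27: CGC -> R; peptide=MGVRPLQWR
pos 30: CCA -> P; peptide=MGVRPLQWRP
pos 33: CAG -> Q; peptide=MGVRPLQWRPQ
pos 36: UAG -> STOP

Answer: MGVRPLQWRPQ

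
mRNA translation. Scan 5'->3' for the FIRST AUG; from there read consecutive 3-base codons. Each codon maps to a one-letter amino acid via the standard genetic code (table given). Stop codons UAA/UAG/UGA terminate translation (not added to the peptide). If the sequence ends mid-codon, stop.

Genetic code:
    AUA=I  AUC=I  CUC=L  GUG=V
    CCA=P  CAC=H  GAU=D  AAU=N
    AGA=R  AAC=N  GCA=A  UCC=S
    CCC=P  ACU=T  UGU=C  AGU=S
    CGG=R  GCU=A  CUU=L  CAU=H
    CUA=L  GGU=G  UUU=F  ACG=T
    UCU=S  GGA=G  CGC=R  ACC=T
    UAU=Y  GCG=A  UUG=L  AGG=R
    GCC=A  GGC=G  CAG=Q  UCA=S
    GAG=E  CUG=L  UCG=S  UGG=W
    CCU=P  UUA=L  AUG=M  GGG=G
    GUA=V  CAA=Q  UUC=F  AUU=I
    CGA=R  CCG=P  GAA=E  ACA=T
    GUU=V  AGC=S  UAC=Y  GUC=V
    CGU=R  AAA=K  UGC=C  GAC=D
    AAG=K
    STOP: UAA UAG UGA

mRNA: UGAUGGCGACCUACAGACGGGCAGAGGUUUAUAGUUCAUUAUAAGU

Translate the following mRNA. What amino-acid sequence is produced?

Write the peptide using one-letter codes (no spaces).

Answer: MATYRRAEVYSSL

Derivation:
start AUG at pos 2
pos 2: AUG -> M; peptide=M
pos 5: GCG -> A; peptide=MA
pos 8: ACC -> T; peptide=MAT
pos 11: UAC -> Y; peptide=MATY
pos 14: AGA -> R; peptide=MATYR
pos 17: CGG -> R; peptide=MATYRR
pos 20: GCA -> A; peptide=MATYRRA
pos 23: GAG -> E; peptide=MATYRRAE
pos 26: GUU -> V; peptide=MATYRRAEV
pos 29: UAU -> Y; peptide=MATYRRAEVY
pos 32: AGU -> S; peptide=MATYRRAEVYS
pos 35: UCA -> S; peptide=MATYRRAEVYSS
pos 38: UUA -> L; peptide=MATYRRAEVYSSL
pos 41: UAA -> STOP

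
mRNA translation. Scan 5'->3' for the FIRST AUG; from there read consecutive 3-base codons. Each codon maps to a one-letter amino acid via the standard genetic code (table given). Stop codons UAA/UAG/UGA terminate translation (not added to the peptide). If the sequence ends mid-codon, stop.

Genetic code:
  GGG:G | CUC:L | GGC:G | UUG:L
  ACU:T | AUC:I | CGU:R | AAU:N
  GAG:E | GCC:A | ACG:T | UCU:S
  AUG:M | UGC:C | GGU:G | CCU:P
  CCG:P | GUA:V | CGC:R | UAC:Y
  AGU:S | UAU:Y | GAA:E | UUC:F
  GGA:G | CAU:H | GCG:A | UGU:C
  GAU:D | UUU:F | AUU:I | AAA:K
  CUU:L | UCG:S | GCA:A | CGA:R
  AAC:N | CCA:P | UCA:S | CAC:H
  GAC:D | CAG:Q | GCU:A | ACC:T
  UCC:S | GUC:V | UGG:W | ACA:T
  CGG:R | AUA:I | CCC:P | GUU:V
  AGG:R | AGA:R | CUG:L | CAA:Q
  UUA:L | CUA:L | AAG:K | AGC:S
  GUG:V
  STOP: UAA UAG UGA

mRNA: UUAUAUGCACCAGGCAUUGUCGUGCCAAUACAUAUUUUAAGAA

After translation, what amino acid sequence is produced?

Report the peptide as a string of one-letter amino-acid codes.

start AUG at pos 4
pos 4: AUG -> M; peptide=M
pos 7: CAC -> H; peptide=MH
pos 10: CAG -> Q; peptide=MHQ
pos 13: GCA -> A; peptide=MHQA
pos 16: UUG -> L; peptide=MHQAL
pos 19: UCG -> S; peptide=MHQALS
pos 22: UGC -> C; peptide=MHQALSC
pos 25: CAA -> Q; peptide=MHQALSCQ
pos 28: UAC -> Y; peptide=MHQALSCQY
pos 31: AUA -> I; peptide=MHQALSCQYI
pos 34: UUU -> F; peptide=MHQALSCQYIF
pos 37: UAA -> STOP

Answer: MHQALSCQYIF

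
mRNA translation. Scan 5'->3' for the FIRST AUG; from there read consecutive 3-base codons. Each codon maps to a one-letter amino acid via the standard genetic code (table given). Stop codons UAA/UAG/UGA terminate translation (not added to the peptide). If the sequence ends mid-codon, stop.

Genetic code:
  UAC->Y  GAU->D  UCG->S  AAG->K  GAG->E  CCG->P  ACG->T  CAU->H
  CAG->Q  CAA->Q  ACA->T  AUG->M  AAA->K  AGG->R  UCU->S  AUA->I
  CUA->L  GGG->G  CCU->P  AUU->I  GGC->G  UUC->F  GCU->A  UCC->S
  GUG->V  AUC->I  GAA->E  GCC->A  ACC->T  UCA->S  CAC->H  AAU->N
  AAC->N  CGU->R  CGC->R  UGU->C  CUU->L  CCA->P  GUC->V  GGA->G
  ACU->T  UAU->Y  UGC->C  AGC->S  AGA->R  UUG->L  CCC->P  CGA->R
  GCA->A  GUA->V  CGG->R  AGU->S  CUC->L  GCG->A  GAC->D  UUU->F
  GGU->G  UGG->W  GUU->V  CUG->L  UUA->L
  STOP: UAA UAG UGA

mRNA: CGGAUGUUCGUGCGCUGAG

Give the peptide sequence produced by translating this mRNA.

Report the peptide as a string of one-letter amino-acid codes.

start AUG at pos 3
pos 3: AUG -> M; peptide=M
pos 6: UUC -> F; peptide=MF
pos 9: GUG -> V; peptide=MFV
pos 12: CGC -> R; peptide=MFVR
pos 15: UGA -> STOP

Answer: MFVR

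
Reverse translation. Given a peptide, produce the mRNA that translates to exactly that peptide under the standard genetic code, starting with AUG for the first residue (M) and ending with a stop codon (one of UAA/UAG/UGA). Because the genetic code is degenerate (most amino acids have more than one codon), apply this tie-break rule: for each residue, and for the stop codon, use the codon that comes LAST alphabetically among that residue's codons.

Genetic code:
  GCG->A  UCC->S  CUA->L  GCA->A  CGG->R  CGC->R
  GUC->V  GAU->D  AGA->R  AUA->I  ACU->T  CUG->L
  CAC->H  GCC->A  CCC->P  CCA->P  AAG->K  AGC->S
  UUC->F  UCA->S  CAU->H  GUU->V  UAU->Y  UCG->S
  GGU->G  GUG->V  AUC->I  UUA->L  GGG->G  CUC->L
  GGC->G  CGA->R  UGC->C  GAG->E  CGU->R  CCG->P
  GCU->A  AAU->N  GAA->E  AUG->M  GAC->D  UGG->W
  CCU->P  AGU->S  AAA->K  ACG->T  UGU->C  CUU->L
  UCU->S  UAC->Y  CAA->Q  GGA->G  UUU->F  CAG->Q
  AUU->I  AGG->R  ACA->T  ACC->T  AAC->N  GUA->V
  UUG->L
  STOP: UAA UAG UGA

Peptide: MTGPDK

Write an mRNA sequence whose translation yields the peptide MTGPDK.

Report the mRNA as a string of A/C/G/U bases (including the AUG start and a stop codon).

Answer: mRNA: AUGACUGGUCCUGAUAAGUGA

Derivation:
residue 1: M -> AUG (start codon)
residue 2: T codons sorted = ACA,ACC,ACG,ACU -> pick last = ACU
residue 3: G codons sorted = GGA,GGC,GGG,GGU -> pick last = GGU
residue 4: P codons sorted = CCA,CCC,CCG,CCU -> pick last = CCU
residue 5: D codons sorted = GAC,GAU -> pick last = GAU
residue 6: K codons sorted = AAA,AAG -> pick last = AAG
terminator: stop codons sorted = UAA,UAG,UGA -> pick last = UGA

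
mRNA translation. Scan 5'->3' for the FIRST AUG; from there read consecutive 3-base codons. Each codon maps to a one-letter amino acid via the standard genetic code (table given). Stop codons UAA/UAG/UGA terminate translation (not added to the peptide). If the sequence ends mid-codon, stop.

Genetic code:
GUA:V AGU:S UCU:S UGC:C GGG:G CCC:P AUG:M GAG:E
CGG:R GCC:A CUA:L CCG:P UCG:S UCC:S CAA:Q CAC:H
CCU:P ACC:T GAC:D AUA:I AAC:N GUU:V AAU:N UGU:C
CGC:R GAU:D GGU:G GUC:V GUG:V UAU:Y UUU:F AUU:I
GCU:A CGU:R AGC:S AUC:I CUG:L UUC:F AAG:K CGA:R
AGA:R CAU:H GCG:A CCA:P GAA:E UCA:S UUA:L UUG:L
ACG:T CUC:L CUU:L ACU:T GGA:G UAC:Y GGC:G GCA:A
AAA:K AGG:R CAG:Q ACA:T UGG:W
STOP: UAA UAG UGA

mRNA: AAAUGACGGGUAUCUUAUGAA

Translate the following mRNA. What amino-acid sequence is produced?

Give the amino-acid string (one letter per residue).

Answer: MTGIL

Derivation:
start AUG at pos 2
pos 2: AUG -> M; peptide=M
pos 5: ACG -> T; peptide=MT
pos 8: GGU -> G; peptide=MTG
pos 11: AUC -> I; peptide=MTGI
pos 14: UUA -> L; peptide=MTGIL
pos 17: UGA -> STOP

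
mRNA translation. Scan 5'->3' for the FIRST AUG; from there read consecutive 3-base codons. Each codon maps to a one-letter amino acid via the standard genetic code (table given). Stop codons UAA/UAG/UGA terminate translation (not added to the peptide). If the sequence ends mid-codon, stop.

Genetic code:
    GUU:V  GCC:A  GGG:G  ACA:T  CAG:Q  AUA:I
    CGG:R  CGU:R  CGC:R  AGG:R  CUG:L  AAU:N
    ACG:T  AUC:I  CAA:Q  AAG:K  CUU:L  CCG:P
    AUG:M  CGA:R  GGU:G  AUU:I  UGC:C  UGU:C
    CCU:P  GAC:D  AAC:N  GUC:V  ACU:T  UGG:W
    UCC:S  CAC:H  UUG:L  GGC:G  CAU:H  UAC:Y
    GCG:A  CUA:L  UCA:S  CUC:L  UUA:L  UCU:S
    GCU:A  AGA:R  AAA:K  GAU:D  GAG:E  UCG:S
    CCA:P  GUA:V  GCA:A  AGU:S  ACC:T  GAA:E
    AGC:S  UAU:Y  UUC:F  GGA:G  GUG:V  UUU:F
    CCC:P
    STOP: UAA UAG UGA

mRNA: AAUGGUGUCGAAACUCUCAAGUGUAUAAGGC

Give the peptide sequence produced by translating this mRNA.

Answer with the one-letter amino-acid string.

Answer: MVSKLSSV

Derivation:
start AUG at pos 1
pos 1: AUG -> M; peptide=M
pos 4: GUG -> V; peptide=MV
pos 7: UCG -> S; peptide=MVS
pos 10: AAA -> K; peptide=MVSK
pos 13: CUC -> L; peptide=MVSKL
pos 16: UCA -> S; peptide=MVSKLS
pos 19: AGU -> S; peptide=MVSKLSS
pos 22: GUA -> V; peptide=MVSKLSSV
pos 25: UAA -> STOP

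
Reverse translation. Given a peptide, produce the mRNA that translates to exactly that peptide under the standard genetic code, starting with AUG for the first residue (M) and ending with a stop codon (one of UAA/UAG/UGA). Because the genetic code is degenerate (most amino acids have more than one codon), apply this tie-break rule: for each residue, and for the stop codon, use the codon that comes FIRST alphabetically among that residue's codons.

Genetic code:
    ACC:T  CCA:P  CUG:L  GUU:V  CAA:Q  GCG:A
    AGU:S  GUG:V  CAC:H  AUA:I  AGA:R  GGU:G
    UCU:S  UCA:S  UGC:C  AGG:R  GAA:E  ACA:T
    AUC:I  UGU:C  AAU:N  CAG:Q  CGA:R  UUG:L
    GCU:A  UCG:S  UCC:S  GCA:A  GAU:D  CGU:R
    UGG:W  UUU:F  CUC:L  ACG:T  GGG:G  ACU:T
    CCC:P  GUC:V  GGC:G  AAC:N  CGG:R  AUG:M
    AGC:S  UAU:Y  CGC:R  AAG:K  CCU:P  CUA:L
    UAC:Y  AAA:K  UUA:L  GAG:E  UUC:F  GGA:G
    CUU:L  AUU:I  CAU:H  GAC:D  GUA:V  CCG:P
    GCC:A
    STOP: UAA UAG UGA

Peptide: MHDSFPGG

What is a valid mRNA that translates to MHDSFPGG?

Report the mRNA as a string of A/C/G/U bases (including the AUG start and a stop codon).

Answer: mRNA: AUGCACGACAGCUUCCCAGGAGGAUAA

Derivation:
residue 1: M -> AUG (start codon)
residue 2: H codons sorted = CAC,CAU -> pick first = CAC
residue 3: D codons sorted = GAC,GAU -> pick first = GAC
residue 4: S codons sorted = AGC,AGU,UCA,UCC,UCG,UCU -> pick first = AGC
residue 5: F codons sorted = UUC,UUU -> pick first = UUC
residue 6: P codons sorted = CCA,CCC,CCG,CCU -> pick first = CCA
residue 7: G codons sorted = GGA,GGC,GGG,GGU -> pick first = GGA
residue 8: G codons sorted = GGA,GGC,GGG,GGU -> pick first = GGA
terminator: stop codons sorted = UAA,UAG,UGA -> pick first = UAA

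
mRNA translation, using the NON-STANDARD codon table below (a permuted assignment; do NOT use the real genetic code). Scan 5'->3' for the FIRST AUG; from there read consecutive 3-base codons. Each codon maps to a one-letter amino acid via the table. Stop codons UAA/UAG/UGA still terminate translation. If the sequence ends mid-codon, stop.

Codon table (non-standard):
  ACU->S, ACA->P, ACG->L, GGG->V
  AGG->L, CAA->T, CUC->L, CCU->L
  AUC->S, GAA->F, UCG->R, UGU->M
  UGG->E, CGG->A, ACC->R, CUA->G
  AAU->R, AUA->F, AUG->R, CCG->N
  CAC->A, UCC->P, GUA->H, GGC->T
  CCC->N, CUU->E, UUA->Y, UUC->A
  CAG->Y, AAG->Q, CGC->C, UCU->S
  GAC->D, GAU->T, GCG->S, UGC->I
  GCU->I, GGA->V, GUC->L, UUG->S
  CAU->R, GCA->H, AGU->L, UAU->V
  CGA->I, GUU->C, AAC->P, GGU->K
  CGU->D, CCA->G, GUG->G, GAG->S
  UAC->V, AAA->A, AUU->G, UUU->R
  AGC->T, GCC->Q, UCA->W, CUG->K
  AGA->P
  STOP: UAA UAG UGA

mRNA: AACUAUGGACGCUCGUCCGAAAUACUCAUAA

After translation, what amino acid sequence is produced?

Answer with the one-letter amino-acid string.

Answer: RDIDNAVW

Derivation:
start AUG at pos 4
pos 4: AUG -> R; peptide=R
pos 7: GAC -> D; peptide=RD
pos 10: GCU -> I; peptide=RDI
pos 13: CGU -> D; peptide=RDID
pos 16: CCG -> N; peptide=RDIDN
pos 19: AAA -> A; peptide=RDIDNA
pos 22: UAC -> V; peptide=RDIDNAV
pos 25: UCA -> W; peptide=RDIDNAVW
pos 28: UAA -> STOP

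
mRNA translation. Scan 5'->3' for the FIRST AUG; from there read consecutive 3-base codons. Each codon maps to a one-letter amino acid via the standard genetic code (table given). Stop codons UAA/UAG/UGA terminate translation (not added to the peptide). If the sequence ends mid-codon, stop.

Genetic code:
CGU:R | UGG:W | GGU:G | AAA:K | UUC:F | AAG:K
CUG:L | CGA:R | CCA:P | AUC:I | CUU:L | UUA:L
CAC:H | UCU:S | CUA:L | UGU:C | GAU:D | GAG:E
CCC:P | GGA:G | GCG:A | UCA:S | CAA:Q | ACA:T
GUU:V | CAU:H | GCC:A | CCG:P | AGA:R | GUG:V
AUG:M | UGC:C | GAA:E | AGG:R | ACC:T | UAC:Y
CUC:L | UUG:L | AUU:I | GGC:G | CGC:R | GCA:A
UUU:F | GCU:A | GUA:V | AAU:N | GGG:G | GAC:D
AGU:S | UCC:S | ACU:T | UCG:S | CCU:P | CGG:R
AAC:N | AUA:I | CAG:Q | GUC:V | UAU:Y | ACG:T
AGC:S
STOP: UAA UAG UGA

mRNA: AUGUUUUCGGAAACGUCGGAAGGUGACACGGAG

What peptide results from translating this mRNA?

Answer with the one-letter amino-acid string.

Answer: MFSETSEGDTE

Derivation:
start AUG at pos 0
pos 0: AUG -> M; peptide=M
pos 3: UUU -> F; peptide=MF
pos 6: UCG -> S; peptide=MFS
pos 9: GAA -> E; peptide=MFSE
pos 12: ACG -> T; peptide=MFSET
pos 15: UCG -> S; peptide=MFSETS
pos 18: GAA -> E; peptide=MFSETSE
pos 21: GGU -> G; peptide=MFSETSEG
pos 24: GAC -> D; peptide=MFSETSEGD
pos 27: ACG -> T; peptide=MFSETSEGDT
pos 30: GAG -> E; peptide=MFSETSEGDTE
pos 33: only 0 nt remain (<3), stop (end of mRNA)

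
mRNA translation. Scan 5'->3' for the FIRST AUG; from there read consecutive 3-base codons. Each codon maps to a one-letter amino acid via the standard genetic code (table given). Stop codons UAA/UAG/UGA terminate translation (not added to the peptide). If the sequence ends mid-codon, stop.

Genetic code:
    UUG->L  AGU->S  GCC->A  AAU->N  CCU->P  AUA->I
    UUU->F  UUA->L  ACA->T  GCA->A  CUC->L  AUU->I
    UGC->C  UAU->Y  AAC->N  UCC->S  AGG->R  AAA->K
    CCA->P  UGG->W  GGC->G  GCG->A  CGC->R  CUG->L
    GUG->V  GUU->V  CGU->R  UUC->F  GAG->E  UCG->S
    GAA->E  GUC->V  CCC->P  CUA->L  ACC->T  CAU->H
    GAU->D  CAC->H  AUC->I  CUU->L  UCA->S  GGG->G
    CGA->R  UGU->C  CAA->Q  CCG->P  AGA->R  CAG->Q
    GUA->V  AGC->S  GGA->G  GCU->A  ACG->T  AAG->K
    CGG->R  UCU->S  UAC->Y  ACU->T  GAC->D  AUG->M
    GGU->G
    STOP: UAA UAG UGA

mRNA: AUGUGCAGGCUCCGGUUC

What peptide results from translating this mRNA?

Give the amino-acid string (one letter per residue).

start AUG at pos 0
pos 0: AUG -> M; peptide=M
pos 3: UGC -> C; peptide=MC
pos 6: AGG -> R; peptide=MCR
pos 9: CUC -> L; peptide=MCRL
pos 12: CGG -> R; peptide=MCRLR
pos 15: UUC -> F; peptide=MCRLRF
pos 18: only 0 nt remain (<3), stop (end of mRNA)

Answer: MCRLRF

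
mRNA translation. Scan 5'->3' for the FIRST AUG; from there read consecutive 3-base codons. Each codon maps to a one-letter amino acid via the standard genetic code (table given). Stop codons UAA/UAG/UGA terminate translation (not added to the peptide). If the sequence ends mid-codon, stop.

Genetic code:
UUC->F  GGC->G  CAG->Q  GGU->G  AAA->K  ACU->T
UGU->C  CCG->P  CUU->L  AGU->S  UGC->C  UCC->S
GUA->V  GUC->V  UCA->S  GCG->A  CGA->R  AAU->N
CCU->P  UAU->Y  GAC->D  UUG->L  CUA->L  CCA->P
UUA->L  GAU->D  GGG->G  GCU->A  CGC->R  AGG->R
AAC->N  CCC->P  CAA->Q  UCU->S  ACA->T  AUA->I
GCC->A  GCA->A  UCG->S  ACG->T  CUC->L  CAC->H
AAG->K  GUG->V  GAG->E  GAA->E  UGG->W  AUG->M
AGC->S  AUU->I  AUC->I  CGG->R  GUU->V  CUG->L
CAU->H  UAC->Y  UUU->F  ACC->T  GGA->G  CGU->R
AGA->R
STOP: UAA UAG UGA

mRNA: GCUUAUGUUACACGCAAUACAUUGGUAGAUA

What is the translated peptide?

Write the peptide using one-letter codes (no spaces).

start AUG at pos 4
pos 4: AUG -> M; peptide=M
pos 7: UUA -> L; peptide=ML
pos 10: CAC -> H; peptide=MLH
pos 13: GCA -> A; peptide=MLHA
pos 16: AUA -> I; peptide=MLHAI
pos 19: CAU -> H; peptide=MLHAIH
pos 22: UGG -> W; peptide=MLHAIHW
pos 25: UAG -> STOP

Answer: MLHAIHW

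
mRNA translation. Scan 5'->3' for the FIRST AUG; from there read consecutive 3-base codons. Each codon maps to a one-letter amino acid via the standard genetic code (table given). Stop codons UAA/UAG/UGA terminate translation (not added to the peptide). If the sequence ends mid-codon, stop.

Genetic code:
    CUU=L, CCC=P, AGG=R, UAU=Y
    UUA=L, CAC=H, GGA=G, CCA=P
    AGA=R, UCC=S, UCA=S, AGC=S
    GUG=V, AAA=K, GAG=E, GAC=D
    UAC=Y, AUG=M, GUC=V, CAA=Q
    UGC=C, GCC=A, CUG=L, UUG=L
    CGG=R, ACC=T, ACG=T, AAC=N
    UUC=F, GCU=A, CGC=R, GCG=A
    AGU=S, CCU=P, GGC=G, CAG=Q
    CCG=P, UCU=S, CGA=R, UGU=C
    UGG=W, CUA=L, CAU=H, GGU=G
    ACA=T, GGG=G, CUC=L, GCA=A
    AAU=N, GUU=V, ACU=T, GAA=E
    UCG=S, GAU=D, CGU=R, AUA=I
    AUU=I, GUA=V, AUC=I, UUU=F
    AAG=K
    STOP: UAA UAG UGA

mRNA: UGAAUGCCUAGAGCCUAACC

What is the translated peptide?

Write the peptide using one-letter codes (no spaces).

start AUG at pos 3
pos 3: AUG -> M; peptide=M
pos 6: CCU -> P; peptide=MP
pos 9: AGA -> R; peptide=MPR
pos 12: GCC -> A; peptide=MPRA
pos 15: UAA -> STOP

Answer: MPRA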